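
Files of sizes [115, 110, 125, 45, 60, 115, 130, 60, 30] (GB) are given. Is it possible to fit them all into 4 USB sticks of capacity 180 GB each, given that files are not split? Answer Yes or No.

Total = 790 GB; ⌈790/180⌉ = 5.
At least 5 USB sticks are required, but only 4 are allowed.

No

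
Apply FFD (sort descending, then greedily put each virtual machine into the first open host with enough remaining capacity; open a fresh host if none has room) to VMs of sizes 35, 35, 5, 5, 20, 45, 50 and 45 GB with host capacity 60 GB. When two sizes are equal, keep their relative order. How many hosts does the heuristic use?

Sorted descending: 50, 45, 45, 35, 35, 20, 5, 5.
  50 → host 1 (new)  [load 50/60]
  45 → host 2 (new)  [load 45/60]
  45 → host 3 (new)  [load 45/60]
  35 → host 4 (new)  [load 35/60]
  35 → host 5 (new)  [load 35/60]
  20 → host 4  [load 55/60]
  5 → host 1  [load 55/60]
  5 → host 1  [load 60/60]
5 hosts opened.

5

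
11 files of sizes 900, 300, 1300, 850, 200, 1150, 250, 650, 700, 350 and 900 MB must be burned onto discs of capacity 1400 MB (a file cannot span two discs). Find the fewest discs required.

6

Total = 1300 + 1150 + 900 + 900 + 850 + 700 + 650 + 350 + 300 + 250 + 200 = 7550 MB.
Lower bound: ⌈7550/1400⌉ = 6 discs.
A packing using 6 discs:
  disc 1: 1300 = 1300
  disc 2: 1150 + 250 = 1400
  disc 3: 900 + 350 = 1250
  disc 4: 900 + 300 + 200 = 1400
  disc 5: 850 = 850
  disc 6: 700 + 650 = 1350
This matches the lower bound, so 6 is optimal.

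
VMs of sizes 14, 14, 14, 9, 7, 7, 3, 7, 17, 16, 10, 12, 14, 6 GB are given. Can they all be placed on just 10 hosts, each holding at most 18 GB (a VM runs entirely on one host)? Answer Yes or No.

A valid assignment using 10 hosts:
  host 1: 17 = 17
  host 2: 16 = 16
  host 3: 14 + 3 = 17
  host 4: 14 = 14
  host 5: 14 = 14
  host 6: 14 = 14
  host 7: 12 + 6 = 18
  host 8: 10 + 7 = 17
  host 9: 9 + 7 = 16
  host 10: 7 = 7
Every load is within 18 GB, so 10 hosts suffice.

Yes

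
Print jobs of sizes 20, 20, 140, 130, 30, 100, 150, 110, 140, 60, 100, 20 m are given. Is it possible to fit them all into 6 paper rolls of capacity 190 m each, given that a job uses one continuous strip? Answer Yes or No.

No

Total = 1020 m; ⌈1020/190⌉ = 6.
7 print jobs each exceed half the capacity and cannot share a roll, forcing at least 7 paper rolls.
At least 7 paper rolls are required, but only 6 are allowed.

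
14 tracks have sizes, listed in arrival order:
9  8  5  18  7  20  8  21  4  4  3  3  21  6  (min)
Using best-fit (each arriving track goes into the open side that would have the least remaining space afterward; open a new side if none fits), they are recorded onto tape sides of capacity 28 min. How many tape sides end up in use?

5

  9 → side 1 (new)  [load 9/28]
  8 → side 1  [load 17/28]
  5 → side 1  [load 22/28]
  18 → side 2 (new)  [load 18/28]
  7 → side 2  [load 25/28]
  20 → side 3 (new)  [load 20/28]
  8 → side 3  [load 28/28]
  21 → side 4 (new)  [load 21/28]
  4 → side 1  [load 26/28]
  4 → side 4  [load 25/28]
  3 → side 2  [load 28/28]
  3 → side 4  [load 28/28]
  21 → side 5 (new)  [load 21/28]
  6 → side 5  [load 27/28]
5 tape sides opened.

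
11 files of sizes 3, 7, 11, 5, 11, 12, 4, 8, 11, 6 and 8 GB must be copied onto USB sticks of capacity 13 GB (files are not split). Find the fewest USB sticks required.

Total = 12 + 11 + 11 + 11 + 8 + 8 + 7 + 6 + 5 + 4 + 3 = 86 GB.
Lower bound: ⌈86/13⌉ = 7 USB sticks.
A packing using 8 USB sticks:
  USB stick 1: 12 = 12
  USB stick 2: 11 = 11
  USB stick 3: 11 = 11
  USB stick 4: 11 = 11
  USB stick 5: 8 + 5 = 13
  USB stick 6: 8 + 4 = 12
  USB stick 7: 7 + 6 = 13
  USB stick 8: 3 = 3
No arrangement into 7 USB sticks stays within capacity, so 8 is optimal.

8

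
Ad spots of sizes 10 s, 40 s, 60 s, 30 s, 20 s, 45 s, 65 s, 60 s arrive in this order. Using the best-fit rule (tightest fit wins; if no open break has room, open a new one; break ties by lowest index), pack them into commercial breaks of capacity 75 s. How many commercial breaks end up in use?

5

  10 → break 1 (new)  [load 10/75]
  40 → break 1  [load 50/75]
  60 → break 2 (new)  [load 60/75]
  30 → break 3 (new)  [load 30/75]
  20 → break 1  [load 70/75]
  45 → break 3  [load 75/75]
  65 → break 4 (new)  [load 65/75]
  60 → break 5 (new)  [load 60/75]
5 commercial breaks opened.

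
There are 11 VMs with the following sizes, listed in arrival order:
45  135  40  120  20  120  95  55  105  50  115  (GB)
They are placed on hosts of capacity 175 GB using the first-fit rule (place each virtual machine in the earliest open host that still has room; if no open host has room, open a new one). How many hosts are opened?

  45 → host 1 (new)  [load 45/175]
  135 → host 2 (new)  [load 135/175]
  40 → host 1  [load 85/175]
  120 → host 3 (new)  [load 120/175]
  20 → host 1  [load 105/175]
  120 → host 4 (new)  [load 120/175]
  95 → host 5 (new)  [load 95/175]
  55 → host 1  [load 160/175]
  105 → host 6 (new)  [load 105/175]
  50 → host 3  [load 170/175]
  115 → host 7 (new)  [load 115/175]
7 hosts opened.

7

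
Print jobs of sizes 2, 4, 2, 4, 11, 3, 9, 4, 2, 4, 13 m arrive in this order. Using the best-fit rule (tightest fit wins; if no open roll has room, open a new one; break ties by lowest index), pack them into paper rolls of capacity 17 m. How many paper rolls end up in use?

4

  2 → roll 1 (new)  [load 2/17]
  4 → roll 1  [load 6/17]
  2 → roll 1  [load 8/17]
  4 → roll 1  [load 12/17]
  11 → roll 2 (new)  [load 11/17]
  3 → roll 1  [load 15/17]
  9 → roll 3 (new)  [load 9/17]
  4 → roll 2  [load 15/17]
  2 → roll 1  [load 17/17]
  4 → roll 3  [load 13/17]
  13 → roll 4 (new)  [load 13/17]
4 paper rolls opened.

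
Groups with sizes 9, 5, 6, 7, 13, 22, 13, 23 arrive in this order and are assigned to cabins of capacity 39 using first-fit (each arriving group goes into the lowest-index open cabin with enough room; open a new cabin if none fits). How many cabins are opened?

3

  9 → cabin 1 (new)  [load 9/39]
  5 → cabin 1  [load 14/39]
  6 → cabin 1  [load 20/39]
  7 → cabin 1  [load 27/39]
  13 → cabin 2 (new)  [load 13/39]
  22 → cabin 2  [load 35/39]
  13 → cabin 3 (new)  [load 13/39]
  23 → cabin 3  [load 36/39]
3 cabins opened.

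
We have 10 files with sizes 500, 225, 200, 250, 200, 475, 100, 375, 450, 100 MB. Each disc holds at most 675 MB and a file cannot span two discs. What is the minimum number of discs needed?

5

Total = 500 + 475 + 450 + 375 + 250 + 225 + 200 + 200 + 100 + 100 = 2875 MB.
Lower bound: ⌈2875/675⌉ = 5 discs.
A packing using 5 discs:
  disc 1: 500 + 100 = 600
  disc 2: 475 + 200 = 675
  disc 3: 450 + 225 = 675
  disc 4: 375 + 250 = 625
  disc 5: 200 + 100 = 300
This matches the lower bound, so 5 is optimal.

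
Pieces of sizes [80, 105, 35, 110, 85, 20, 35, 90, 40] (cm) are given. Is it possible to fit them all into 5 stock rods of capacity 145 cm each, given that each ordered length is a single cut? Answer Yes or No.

Yes

A valid assignment using 5 stock rods:
  stock rod 1: 110 + 35 = 145
  stock rod 2: 105 + 40 = 145
  stock rod 3: 90 + 35 + 20 = 145
  stock rod 4: 85 = 85
  stock rod 5: 80 = 80
Every load is within 145 cm, so 5 stock rods suffice.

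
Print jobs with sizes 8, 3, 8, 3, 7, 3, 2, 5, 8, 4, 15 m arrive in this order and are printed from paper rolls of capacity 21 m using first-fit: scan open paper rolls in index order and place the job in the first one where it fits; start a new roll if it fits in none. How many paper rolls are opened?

4

  8 → roll 1 (new)  [load 8/21]
  3 → roll 1  [load 11/21]
  8 → roll 1  [load 19/21]
  3 → roll 2 (new)  [load 3/21]
  7 → roll 2  [load 10/21]
  3 → roll 2  [load 13/21]
  2 → roll 1  [load 21/21]
  5 → roll 2  [load 18/21]
  8 → roll 3 (new)  [load 8/21]
  4 → roll 3  [load 12/21]
  15 → roll 4 (new)  [load 15/21]
4 paper rolls opened.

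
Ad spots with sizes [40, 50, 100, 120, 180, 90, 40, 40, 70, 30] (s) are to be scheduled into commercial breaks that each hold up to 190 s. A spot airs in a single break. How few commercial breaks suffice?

Total = 180 + 120 + 100 + 90 + 70 + 50 + 40 + 40 + 40 + 30 = 760 s.
Lower bound: ⌈760/190⌉ = 4 commercial breaks.
A packing using 5 commercial breaks:
  break 1: 180 = 180
  break 2: 120 + 70 = 190
  break 3: 100 + 90 = 190
  break 4: 50 + 40 + 40 + 40 = 170
  break 5: 30 = 30
No arrangement into 4 commercial breaks stays within capacity, so 5 is optimal.

5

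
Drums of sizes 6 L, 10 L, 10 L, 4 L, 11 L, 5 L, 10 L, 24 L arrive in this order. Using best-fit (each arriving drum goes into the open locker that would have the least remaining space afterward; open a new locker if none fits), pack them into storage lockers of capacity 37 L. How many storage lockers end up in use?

  6 → locker 1 (new)  [load 6/37]
  10 → locker 1  [load 16/37]
  10 → locker 1  [load 26/37]
  4 → locker 1  [load 30/37]
  11 → locker 2 (new)  [load 11/37]
  5 → locker 1  [load 35/37]
  10 → locker 2  [load 21/37]
  24 → locker 3 (new)  [load 24/37]
3 storage lockers opened.

3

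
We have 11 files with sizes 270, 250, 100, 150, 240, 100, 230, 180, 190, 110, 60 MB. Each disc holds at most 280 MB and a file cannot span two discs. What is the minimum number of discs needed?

Total = 270 + 250 + 240 + 230 + 190 + 180 + 150 + 110 + 100 + 100 + 60 = 1880 MB.
Lower bound: ⌈1880/280⌉ = 7 discs.
A packing using 8 discs:
  disc 1: 270 = 270
  disc 2: 250 = 250
  disc 3: 240 = 240
  disc 4: 230 = 230
  disc 5: 190 + 60 = 250
  disc 6: 180 + 100 = 280
  disc 7: 150 + 110 = 260
  disc 8: 100 = 100
No arrangement into 7 discs stays within capacity, so 8 is optimal.

8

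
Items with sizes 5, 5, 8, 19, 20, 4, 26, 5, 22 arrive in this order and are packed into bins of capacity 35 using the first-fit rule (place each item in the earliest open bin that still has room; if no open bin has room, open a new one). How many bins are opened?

5

  5 → bin 1 (new)  [load 5/35]
  5 → bin 1  [load 10/35]
  8 → bin 1  [load 18/35]
  19 → bin 2 (new)  [load 19/35]
  20 → bin 3 (new)  [load 20/35]
  4 → bin 1  [load 22/35]
  26 → bin 4 (new)  [load 26/35]
  5 → bin 1  [load 27/35]
  22 → bin 5 (new)  [load 22/35]
5 bins opened.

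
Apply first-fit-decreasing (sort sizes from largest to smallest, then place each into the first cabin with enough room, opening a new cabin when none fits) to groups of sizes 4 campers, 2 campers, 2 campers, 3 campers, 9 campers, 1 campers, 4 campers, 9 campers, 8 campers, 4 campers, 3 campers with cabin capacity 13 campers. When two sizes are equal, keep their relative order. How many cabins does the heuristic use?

4

Sorted descending: 9, 9, 8, 4, 4, 4, 3, 3, 2, 2, 1.
  9 → cabin 1 (new)  [load 9/13]
  9 → cabin 2 (new)  [load 9/13]
  8 → cabin 3 (new)  [load 8/13]
  4 → cabin 1  [load 13/13]
  4 → cabin 2  [load 13/13]
  4 → cabin 3  [load 12/13]
  3 → cabin 4 (new)  [load 3/13]
  3 → cabin 4  [load 6/13]
  2 → cabin 4  [load 8/13]
  2 → cabin 4  [load 10/13]
  1 → cabin 3  [load 13/13]
4 cabins opened.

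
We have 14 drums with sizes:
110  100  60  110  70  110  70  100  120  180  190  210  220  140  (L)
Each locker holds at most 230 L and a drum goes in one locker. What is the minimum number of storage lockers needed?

9

Total = 220 + 210 + 190 + 180 + 140 + 120 + 110 + 110 + 110 + 100 + 100 + 70 + 70 + 60 = 1790 L.
Lower bound: ⌈1790/230⌉ = 8 storage lockers.
A packing using 9 storage lockers:
  locker 1: 220 = 220
  locker 2: 210 = 210
  locker 3: 190 = 190
  locker 4: 180 = 180
  locker 5: 140 + 70 = 210
  locker 6: 120 + 110 = 230
  locker 7: 110 + 110 = 220
  locker 8: 100 + 100 = 200
  locker 9: 70 + 60 = 130
No arrangement into 8 storage lockers stays within capacity, so 9 is optimal.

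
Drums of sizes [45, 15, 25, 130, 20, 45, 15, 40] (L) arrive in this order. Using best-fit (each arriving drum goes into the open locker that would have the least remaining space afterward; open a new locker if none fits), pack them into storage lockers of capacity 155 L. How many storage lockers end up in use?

  45 → locker 1 (new)  [load 45/155]
  15 → locker 1  [load 60/155]
  25 → locker 1  [load 85/155]
  130 → locker 2 (new)  [load 130/155]
  20 → locker 2  [load 150/155]
  45 → locker 1  [load 130/155]
  15 → locker 1  [load 145/155]
  40 → locker 3 (new)  [load 40/155]
3 storage lockers opened.

3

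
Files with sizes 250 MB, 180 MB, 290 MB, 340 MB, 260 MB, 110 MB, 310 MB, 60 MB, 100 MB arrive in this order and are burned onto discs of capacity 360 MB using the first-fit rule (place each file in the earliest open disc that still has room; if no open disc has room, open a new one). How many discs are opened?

  250 → disc 1 (new)  [load 250/360]
  180 → disc 2 (new)  [load 180/360]
  290 → disc 3 (new)  [load 290/360]
  340 → disc 4 (new)  [load 340/360]
  260 → disc 5 (new)  [load 260/360]
  110 → disc 1  [load 360/360]
  310 → disc 6 (new)  [load 310/360]
  60 → disc 2  [load 240/360]
  100 → disc 2  [load 340/360]
6 discs opened.

6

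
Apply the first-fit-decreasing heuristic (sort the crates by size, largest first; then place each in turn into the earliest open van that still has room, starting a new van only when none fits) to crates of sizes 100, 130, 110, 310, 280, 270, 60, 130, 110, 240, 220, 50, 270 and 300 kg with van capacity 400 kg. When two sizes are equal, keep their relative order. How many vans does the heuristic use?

Sorted descending: 310, 300, 280, 270, 270, 240, 220, 130, 130, 110, 110, 100, 60, 50.
  310 → van 1 (new)  [load 310/400]
  300 → van 2 (new)  [load 300/400]
  280 → van 3 (new)  [load 280/400]
  270 → van 4 (new)  [load 270/400]
  270 → van 5 (new)  [load 270/400]
  240 → van 6 (new)  [load 240/400]
  220 → van 7 (new)  [load 220/400]
  130 → van 4  [load 400/400]
  130 → van 5  [load 400/400]
  110 → van 3  [load 390/400]
  110 → van 6  [load 350/400]
  100 → van 2  [load 400/400]
  60 → van 1  [load 370/400]
  50 → van 6  [load 400/400]
7 vans opened.

7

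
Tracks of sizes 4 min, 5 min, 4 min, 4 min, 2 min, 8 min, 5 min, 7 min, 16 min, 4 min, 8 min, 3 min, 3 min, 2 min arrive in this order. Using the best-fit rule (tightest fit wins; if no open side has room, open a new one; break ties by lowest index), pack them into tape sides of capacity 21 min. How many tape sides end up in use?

4

  4 → side 1 (new)  [load 4/21]
  5 → side 1  [load 9/21]
  4 → side 1  [load 13/21]
  4 → side 1  [load 17/21]
  2 → side 1  [load 19/21]
  8 → side 2 (new)  [load 8/21]
  5 → side 2  [load 13/21]
  7 → side 2  [load 20/21]
  16 → side 3 (new)  [load 16/21]
  4 → side 3  [load 20/21]
  8 → side 4 (new)  [load 8/21]
  3 → side 4  [load 11/21]
  3 → side 4  [load 14/21]
  2 → side 1  [load 21/21]
4 tape sides opened.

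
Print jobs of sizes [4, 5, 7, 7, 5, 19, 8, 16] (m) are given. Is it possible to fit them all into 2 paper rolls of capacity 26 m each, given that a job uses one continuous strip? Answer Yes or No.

Total = 71 m; ⌈71/26⌉ = 3.
At least 3 paper rolls are required, but only 2 are allowed.

No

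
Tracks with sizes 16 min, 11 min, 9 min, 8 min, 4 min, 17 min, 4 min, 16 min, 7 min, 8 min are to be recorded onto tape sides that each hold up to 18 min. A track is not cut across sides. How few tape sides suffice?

Total = 17 + 16 + 16 + 11 + 9 + 8 + 8 + 7 + 4 + 4 = 100 min.
Lower bound: ⌈100/18⌉ = 6 tape sides.
A packing using 6 tape sides:
  side 1: 17 = 17
  side 2: 16 = 16
  side 3: 16 = 16
  side 4: 11 + 7 = 18
  side 5: 9 + 8 = 17
  side 6: 8 + 4 + 4 = 16
This matches the lower bound, so 6 is optimal.

6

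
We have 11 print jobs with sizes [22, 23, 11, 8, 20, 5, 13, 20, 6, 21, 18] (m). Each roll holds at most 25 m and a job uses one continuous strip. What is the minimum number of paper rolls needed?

Total = 23 + 22 + 21 + 20 + 20 + 18 + 13 + 11 + 8 + 6 + 5 = 167 m.
Lower bound: ⌈167/25⌉ = 7 paper rolls.
A packing using 8 paper rolls:
  roll 1: 23 = 23
  roll 2: 22 = 22
  roll 3: 21 = 21
  roll 4: 20 + 5 = 25
  roll 5: 20 = 20
  roll 6: 18 + 6 = 24
  roll 7: 13 + 11 = 24
  roll 8: 8 = 8
No arrangement into 7 paper rolls stays within capacity, so 8 is optimal.

8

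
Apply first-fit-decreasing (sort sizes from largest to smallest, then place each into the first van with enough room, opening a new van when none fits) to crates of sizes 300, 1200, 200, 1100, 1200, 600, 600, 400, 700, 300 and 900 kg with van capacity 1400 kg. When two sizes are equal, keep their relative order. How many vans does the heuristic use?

6

Sorted descending: 1200, 1200, 1100, 900, 700, 600, 600, 400, 300, 300, 200.
  1200 → van 1 (new)  [load 1200/1400]
  1200 → van 2 (new)  [load 1200/1400]
  1100 → van 3 (new)  [load 1100/1400]
  900 → van 4 (new)  [load 900/1400]
  700 → van 5 (new)  [load 700/1400]
  600 → van 5  [load 1300/1400]
  600 → van 6 (new)  [load 600/1400]
  400 → van 4  [load 1300/1400]
  300 → van 3  [load 1400/1400]
  300 → van 6  [load 900/1400]
  200 → van 1  [load 1400/1400]
6 vans opened.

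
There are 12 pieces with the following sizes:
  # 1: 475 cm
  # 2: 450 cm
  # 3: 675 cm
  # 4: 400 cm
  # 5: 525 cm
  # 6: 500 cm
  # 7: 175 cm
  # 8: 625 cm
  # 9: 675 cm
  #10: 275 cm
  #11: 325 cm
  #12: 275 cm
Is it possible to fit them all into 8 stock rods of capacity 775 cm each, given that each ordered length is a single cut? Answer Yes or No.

Yes

A valid assignment using 8 stock rods:
  stock rod 1: 675 = 675
  stock rod 2: 675 = 675
  stock rod 3: 625 = 625
  stock rod 4: 525 + 175 = 700
  stock rod 5: 500 + 275 = 775
  stock rod 6: 475 + 275 = 750
  stock rod 7: 450 + 325 = 775
  stock rod 8: 400 = 400
Every load is within 775 cm, so 8 stock rods suffice.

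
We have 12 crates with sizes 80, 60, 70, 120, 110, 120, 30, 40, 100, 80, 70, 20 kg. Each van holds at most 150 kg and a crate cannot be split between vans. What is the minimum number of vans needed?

Total = 120 + 120 + 110 + 100 + 80 + 80 + 70 + 70 + 60 + 40 + 30 + 20 = 900 kg.
Lower bound: ⌈900/150⌉ = 6 vans.
A packing using 7 vans:
  van 1: 120 + 30 = 150
  van 2: 120 + 20 = 140
  van 3: 110 + 40 = 150
  van 4: 100 = 100
  van 5: 80 + 70 = 150
  van 6: 80 + 70 = 150
  van 7: 60 = 60
No arrangement into 6 vans stays within capacity, so 7 is optimal.

7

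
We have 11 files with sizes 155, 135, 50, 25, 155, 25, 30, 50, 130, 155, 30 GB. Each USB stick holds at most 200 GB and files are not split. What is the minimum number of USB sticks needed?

6

Total = 155 + 155 + 155 + 135 + 130 + 50 + 50 + 30 + 30 + 25 + 25 = 940 GB.
Lower bound: ⌈940/200⌉ = 5 USB sticks.
A packing using 6 USB sticks:
  USB stick 1: 155 + 30 = 185
  USB stick 2: 155 + 30 = 185
  USB stick 3: 155 + 25 = 180
  USB stick 4: 135 + 50 = 185
  USB stick 5: 130 + 50 = 180
  USB stick 6: 25 = 25
No arrangement into 5 USB sticks stays within capacity, so 6 is optimal.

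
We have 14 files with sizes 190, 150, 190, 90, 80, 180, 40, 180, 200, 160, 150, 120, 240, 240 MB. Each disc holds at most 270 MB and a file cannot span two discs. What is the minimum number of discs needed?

Total = 240 + 240 + 200 + 190 + 190 + 180 + 180 + 160 + 150 + 150 + 120 + 90 + 80 + 40 = 2210 MB.
Lower bound: ⌈2210/270⌉ = 9 discs.
Also, 10 files each exceed 135 MB, and no two of those can share a disc, so at least 10 discs are needed.
A packing using 10 discs:
  disc 1: 240 = 240
  disc 2: 240 = 240
  disc 3: 200 + 40 = 240
  disc 4: 190 + 80 = 270
  disc 5: 190 = 190
  disc 6: 180 + 90 = 270
  disc 7: 180 = 180
  disc 8: 160 = 160
  disc 9: 150 + 120 = 270
  disc 10: 150 = 150
This matches the lower bound, so 10 is optimal.

10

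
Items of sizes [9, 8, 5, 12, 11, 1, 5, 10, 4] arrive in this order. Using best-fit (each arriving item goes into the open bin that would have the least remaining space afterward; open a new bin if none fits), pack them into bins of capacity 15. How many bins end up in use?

  9 → bin 1 (new)  [load 9/15]
  8 → bin 2 (new)  [load 8/15]
  5 → bin 1  [load 14/15]
  12 → bin 3 (new)  [load 12/15]
  11 → bin 4 (new)  [load 11/15]
  1 → bin 1  [load 15/15]
  5 → bin 2  [load 13/15]
  10 → bin 5 (new)  [load 10/15]
  4 → bin 4  [load 15/15]
5 bins opened.

5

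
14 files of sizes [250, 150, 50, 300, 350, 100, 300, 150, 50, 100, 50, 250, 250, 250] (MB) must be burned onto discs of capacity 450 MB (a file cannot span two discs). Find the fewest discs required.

7

Total = 350 + 300 + 300 + 250 + 250 + 250 + 250 + 150 + 150 + 100 + 100 + 50 + 50 + 50 = 2600 MB.
Lower bound: ⌈2600/450⌉ = 6 discs.
Also, 7 files each exceed 225 MB, and no two of those can share a disc, so at least 7 discs are needed.
A packing using 7 discs:
  disc 1: 350 + 100 = 450
  disc 2: 300 + 150 = 450
  disc 3: 300 + 150 = 450
  disc 4: 250 + 100 + 50 + 50 = 450
  disc 5: 250 + 50 = 300
  disc 6: 250 = 250
  disc 7: 250 = 250
This matches the lower bound, so 7 is optimal.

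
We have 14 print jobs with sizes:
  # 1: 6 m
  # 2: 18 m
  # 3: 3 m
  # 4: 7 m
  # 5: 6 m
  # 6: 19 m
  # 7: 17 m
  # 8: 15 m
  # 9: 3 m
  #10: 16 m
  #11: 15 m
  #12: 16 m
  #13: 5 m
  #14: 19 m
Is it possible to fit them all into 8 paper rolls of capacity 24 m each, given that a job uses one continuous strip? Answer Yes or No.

A valid assignment using 8 paper rolls:
  roll 1: 19 + 5 = 24
  roll 2: 19 + 3 = 22
  roll 3: 18 + 6 = 24
  roll 4: 17 + 7 = 24
  roll 5: 16 + 6 = 22
  roll 6: 16 + 3 = 19
  roll 7: 15 = 15
  roll 8: 15 = 15
Every load is within 24 m, so 8 paper rolls suffice.

Yes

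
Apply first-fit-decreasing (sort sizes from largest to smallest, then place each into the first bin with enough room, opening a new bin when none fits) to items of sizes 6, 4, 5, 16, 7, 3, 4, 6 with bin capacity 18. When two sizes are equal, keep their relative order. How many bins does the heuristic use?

3

Sorted descending: 16, 7, 6, 6, 5, 4, 4, 3.
  16 → bin 1 (new)  [load 16/18]
  7 → bin 2 (new)  [load 7/18]
  6 → bin 2  [load 13/18]
  6 → bin 3 (new)  [load 6/18]
  5 → bin 2  [load 18/18]
  4 → bin 3  [load 10/18]
  4 → bin 3  [load 14/18]
  3 → bin 3  [load 17/18]
3 bins opened.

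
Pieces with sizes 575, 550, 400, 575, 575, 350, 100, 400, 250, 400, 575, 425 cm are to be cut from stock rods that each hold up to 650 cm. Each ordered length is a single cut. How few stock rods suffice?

10

Total = 575 + 575 + 575 + 575 + 550 + 425 + 400 + 400 + 400 + 350 + 250 + 100 = 5175 cm.
Lower bound: ⌈5175/650⌉ = 8 stock rods.
Also, 10 pieces each exceed 325 cm, and no two of those can share a stock rod, so at least 10 stock rods are needed.
A packing using 10 stock rods:
  stock rod 1: 575 = 575
  stock rod 2: 575 = 575
  stock rod 3: 575 = 575
  stock rod 4: 575 = 575
  stock rod 5: 550 + 100 = 650
  stock rod 6: 425 = 425
  stock rod 7: 400 + 250 = 650
  stock rod 8: 400 = 400
  stock rod 9: 400 = 400
  stock rod 10: 350 = 350
This matches the lower bound, so 10 is optimal.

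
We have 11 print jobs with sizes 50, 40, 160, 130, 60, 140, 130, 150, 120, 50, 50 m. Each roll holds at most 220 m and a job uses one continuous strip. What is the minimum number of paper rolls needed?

Total = 160 + 150 + 140 + 130 + 130 + 120 + 60 + 50 + 50 + 50 + 40 = 1080 m.
Lower bound: ⌈1080/220⌉ = 5 paper rolls.
Also, 6 print jobs each exceed 110 m, and no two of those can share a roll, so at least 6 paper rolls are needed.
A packing using 6 paper rolls:
  roll 1: 160 + 60 = 220
  roll 2: 150 + 50 = 200
  roll 3: 140 + 50 = 190
  roll 4: 130 + 50 + 40 = 220
  roll 5: 130 = 130
  roll 6: 120 = 120
This matches the lower bound, so 6 is optimal.

6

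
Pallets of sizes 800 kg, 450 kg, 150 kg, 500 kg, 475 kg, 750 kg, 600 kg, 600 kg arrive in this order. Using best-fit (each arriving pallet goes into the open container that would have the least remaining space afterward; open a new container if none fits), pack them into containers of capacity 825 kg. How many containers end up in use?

  800 → container 1 (new)  [load 800/825]
  450 → container 2 (new)  [load 450/825]
  150 → container 2  [load 600/825]
  500 → container 3 (new)  [load 500/825]
  475 → container 4 (new)  [load 475/825]
  750 → container 5 (new)  [load 750/825]
  600 → container 6 (new)  [load 600/825]
  600 → container 7 (new)  [load 600/825]
7 containers opened.

7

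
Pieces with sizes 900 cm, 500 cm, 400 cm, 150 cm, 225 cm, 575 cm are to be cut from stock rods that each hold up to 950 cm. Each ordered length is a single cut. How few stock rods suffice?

Total = 900 + 575 + 500 + 400 + 225 + 150 = 2750 cm.
Lower bound: ⌈2750/950⌉ = 3 stock rods.
A packing using 3 stock rods:
  stock rod 1: 900 = 900
  stock rod 2: 575 + 225 + 150 = 950
  stock rod 3: 500 + 400 = 900
This matches the lower bound, so 3 is optimal.

3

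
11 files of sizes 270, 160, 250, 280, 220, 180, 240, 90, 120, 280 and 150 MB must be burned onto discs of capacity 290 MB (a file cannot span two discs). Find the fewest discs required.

9

Total = 280 + 280 + 270 + 250 + 240 + 220 + 180 + 160 + 150 + 120 + 90 = 2240 MB.
Lower bound: ⌈2240/290⌉ = 8 discs.
Also, 9 files each exceed 145 MB, and no two of those can share a disc, so at least 9 discs are needed.
A packing using 9 discs:
  disc 1: 280 = 280
  disc 2: 280 = 280
  disc 3: 270 = 270
  disc 4: 250 = 250
  disc 5: 240 = 240
  disc 6: 220 = 220
  disc 7: 180 + 90 = 270
  disc 8: 160 + 120 = 280
  disc 9: 150 = 150
This matches the lower bound, so 9 is optimal.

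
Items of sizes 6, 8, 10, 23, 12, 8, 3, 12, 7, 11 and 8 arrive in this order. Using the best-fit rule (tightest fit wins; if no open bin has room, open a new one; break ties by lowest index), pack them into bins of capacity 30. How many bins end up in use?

  6 → bin 1 (new)  [load 6/30]
  8 → bin 1  [load 14/30]
  10 → bin 1  [load 24/30]
  23 → bin 2 (new)  [load 23/30]
  12 → bin 3 (new)  [load 12/30]
  8 → bin 3  [load 20/30]
  3 → bin 1  [load 27/30]
  12 → bin 4 (new)  [load 12/30]
  7 → bin 2  [load 30/30]
  11 → bin 4  [load 23/30]
  8 → bin 3  [load 28/30]
4 bins opened.

4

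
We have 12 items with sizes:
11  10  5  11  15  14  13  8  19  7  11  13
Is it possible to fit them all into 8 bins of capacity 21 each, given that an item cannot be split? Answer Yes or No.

Yes

A valid assignment using 8 bins:
  bin 1: 19 = 19
  bin 2: 15 + 5 = 20
  bin 3: 14 + 7 = 21
  bin 4: 13 + 8 = 21
  bin 5: 13 = 13
  bin 6: 11 + 10 = 21
  bin 7: 11 = 11
  bin 8: 11 = 11
Every load is within 21, so 8 bins suffice.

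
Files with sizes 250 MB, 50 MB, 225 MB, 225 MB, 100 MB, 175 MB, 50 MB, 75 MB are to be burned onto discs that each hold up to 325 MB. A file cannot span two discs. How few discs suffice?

4

Total = 250 + 225 + 225 + 175 + 100 + 75 + 50 + 50 = 1150 MB.
Lower bound: ⌈1150/325⌉ = 4 discs.
A packing using 4 discs:
  disc 1: 250 + 75 = 325
  disc 2: 225 + 100 = 325
  disc 3: 225 + 50 + 50 = 325
  disc 4: 175 = 175
This matches the lower bound, so 4 is optimal.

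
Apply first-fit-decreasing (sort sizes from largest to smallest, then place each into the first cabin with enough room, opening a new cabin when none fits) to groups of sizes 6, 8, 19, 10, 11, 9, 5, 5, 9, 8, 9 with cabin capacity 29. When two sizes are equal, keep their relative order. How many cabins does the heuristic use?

4

Sorted descending: 19, 11, 10, 9, 9, 9, 8, 8, 6, 5, 5.
  19 → cabin 1 (new)  [load 19/29]
  11 → cabin 2 (new)  [load 11/29]
  10 → cabin 1  [load 29/29]
  9 → cabin 2  [load 20/29]
  9 → cabin 2  [load 29/29]
  9 → cabin 3 (new)  [load 9/29]
  8 → cabin 3  [load 17/29]
  8 → cabin 3  [load 25/29]
  6 → cabin 4 (new)  [load 6/29]
  5 → cabin 4  [load 11/29]
  5 → cabin 4  [load 16/29]
4 cabins opened.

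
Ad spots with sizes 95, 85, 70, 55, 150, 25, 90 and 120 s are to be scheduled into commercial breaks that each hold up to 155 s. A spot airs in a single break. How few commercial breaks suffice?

Total = 150 + 120 + 95 + 90 + 85 + 70 + 55 + 25 = 690 s.
Lower bound: ⌈690/155⌉ = 5 commercial breaks.
A packing using 5 commercial breaks:
  break 1: 150 = 150
  break 2: 120 + 25 = 145
  break 3: 95 + 55 = 150
  break 4: 90 = 90
  break 5: 85 + 70 = 155
This matches the lower bound, so 5 is optimal.

5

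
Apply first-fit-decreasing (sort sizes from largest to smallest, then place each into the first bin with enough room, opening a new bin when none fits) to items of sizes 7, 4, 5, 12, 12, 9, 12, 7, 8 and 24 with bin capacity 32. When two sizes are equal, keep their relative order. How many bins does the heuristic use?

Sorted descending: 24, 12, 12, 12, 9, 8, 7, 7, 5, 4.
  24 → bin 1 (new)  [load 24/32]
  12 → bin 2 (new)  [load 12/32]
  12 → bin 2  [load 24/32]
  12 → bin 3 (new)  [load 12/32]
  9 → bin 3  [load 21/32]
  8 → bin 1  [load 32/32]
  7 → bin 2  [load 31/32]
  7 → bin 3  [load 28/32]
  5 → bin 4 (new)  [load 5/32]
  4 → bin 3  [load 32/32]
4 bins opened.

4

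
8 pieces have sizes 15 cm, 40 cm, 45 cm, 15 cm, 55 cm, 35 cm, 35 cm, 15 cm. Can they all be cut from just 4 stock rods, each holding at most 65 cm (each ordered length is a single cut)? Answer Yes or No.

Total = 255 cm; ⌈255/65⌉ = 4.
5 pieces each exceed half the capacity and cannot share a stock rod, forcing at least 5 stock rods.
At least 5 stock rods are required, but only 4 are allowed.

No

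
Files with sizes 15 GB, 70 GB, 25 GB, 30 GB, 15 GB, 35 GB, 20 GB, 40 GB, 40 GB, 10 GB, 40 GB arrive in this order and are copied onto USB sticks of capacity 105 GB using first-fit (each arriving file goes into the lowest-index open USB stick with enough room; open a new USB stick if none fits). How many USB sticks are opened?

  15 → USB stick 1 (new)  [load 15/105]
  70 → USB stick 1  [load 85/105]
  25 → USB stick 2 (new)  [load 25/105]
  30 → USB stick 2  [load 55/105]
  15 → USB stick 1  [load 100/105]
  35 → USB stick 2  [load 90/105]
  20 → USB stick 3 (new)  [load 20/105]
  40 → USB stick 3  [load 60/105]
  40 → USB stick 3  [load 100/105]
  10 → USB stick 2  [load 100/105]
  40 → USB stick 4 (new)  [load 40/105]
4 USB sticks opened.

4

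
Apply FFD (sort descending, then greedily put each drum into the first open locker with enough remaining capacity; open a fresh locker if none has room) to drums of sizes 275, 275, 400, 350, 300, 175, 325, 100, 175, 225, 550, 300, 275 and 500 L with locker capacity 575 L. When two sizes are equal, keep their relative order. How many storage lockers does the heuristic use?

Sorted descending: 550, 500, 400, 350, 325, 300, 300, 275, 275, 275, 225, 175, 175, 100.
  550 → locker 1 (new)  [load 550/575]
  500 → locker 2 (new)  [load 500/575]
  400 → locker 3 (new)  [load 400/575]
  350 → locker 4 (new)  [load 350/575]
  325 → locker 5 (new)  [load 325/575]
  300 → locker 6 (new)  [load 300/575]
  300 → locker 7 (new)  [load 300/575]
  275 → locker 6  [load 575/575]
  275 → locker 7  [load 575/575]
  275 → locker 8 (new)  [load 275/575]
  225 → locker 4  [load 575/575]
  175 → locker 3  [load 575/575]
  175 → locker 5  [load 500/575]
  100 → locker 8  [load 375/575]
8 storage lockers opened.

8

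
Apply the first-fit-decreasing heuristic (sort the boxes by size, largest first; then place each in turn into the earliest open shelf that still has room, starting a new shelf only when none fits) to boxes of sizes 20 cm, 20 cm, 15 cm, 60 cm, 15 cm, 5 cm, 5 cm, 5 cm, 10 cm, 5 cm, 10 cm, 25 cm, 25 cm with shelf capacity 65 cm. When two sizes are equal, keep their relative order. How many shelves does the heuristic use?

4

Sorted descending: 60, 25, 25, 20, 20, 15, 15, 10, 10, 5, 5, 5, 5.
  60 → shelf 1 (new)  [load 60/65]
  25 → shelf 2 (new)  [load 25/65]
  25 → shelf 2  [load 50/65]
  20 → shelf 3 (new)  [load 20/65]
  20 → shelf 3  [load 40/65]
  15 → shelf 2  [load 65/65]
  15 → shelf 3  [load 55/65]
  10 → shelf 3  [load 65/65]
  10 → shelf 4 (new)  [load 10/65]
  5 → shelf 1  [load 65/65]
  5 → shelf 4  [load 15/65]
  5 → shelf 4  [load 20/65]
  5 → shelf 4  [load 25/65]
4 shelves opened.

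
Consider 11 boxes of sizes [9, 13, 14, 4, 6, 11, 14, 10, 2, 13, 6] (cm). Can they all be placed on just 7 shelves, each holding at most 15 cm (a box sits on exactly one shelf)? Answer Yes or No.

No

Total = 102 cm; ⌈102/15⌉ = 7.
The bound of 7 does not rule out 7, but exhaustive search shows no assignment into 7 shelves of capacity 15 cm exists — the minimum is 8.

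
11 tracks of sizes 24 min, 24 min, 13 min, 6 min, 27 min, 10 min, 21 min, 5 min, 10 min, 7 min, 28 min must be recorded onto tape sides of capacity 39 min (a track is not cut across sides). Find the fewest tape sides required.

5

Total = 28 + 27 + 24 + 24 + 21 + 13 + 10 + 10 + 7 + 6 + 5 = 175 min.
Lower bound: ⌈175/39⌉ = 5 tape sides.
A packing using 5 tape sides:
  side 1: 28 + 10 = 38
  side 2: 27 + 10 = 37
  side 3: 24 + 13 = 37
  side 4: 24 + 7 + 6 = 37
  side 5: 21 + 5 = 26
This matches the lower bound, so 5 is optimal.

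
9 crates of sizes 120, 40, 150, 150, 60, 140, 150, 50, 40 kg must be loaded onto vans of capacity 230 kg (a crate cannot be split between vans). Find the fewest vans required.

Total = 150 + 150 + 150 + 140 + 120 + 60 + 50 + 40 + 40 = 900 kg.
Lower bound: ⌈900/230⌉ = 4 vans.
Also, 5 crates each exceed 115 kg, and no two of those can share a van, so at least 5 vans are needed.
A packing using 5 vans:
  van 1: 150 + 60 = 210
  van 2: 150 + 50 = 200
  van 3: 150 + 40 + 40 = 230
  van 4: 140 = 140
  van 5: 120 = 120
This matches the lower bound, so 5 is optimal.

5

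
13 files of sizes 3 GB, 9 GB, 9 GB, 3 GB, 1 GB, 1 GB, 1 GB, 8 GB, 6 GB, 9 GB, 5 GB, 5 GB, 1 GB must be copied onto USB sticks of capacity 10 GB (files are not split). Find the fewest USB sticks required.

7

Total = 9 + 9 + 9 + 8 + 6 + 5 + 5 + 3 + 3 + 1 + 1 + 1 + 1 = 61 GB.
Lower bound: ⌈61/10⌉ = 7 USB sticks.
A packing using 7 USB sticks:
  USB stick 1: 9 + 1 = 10
  USB stick 2: 9 + 1 = 10
  USB stick 3: 9 + 1 = 10
  USB stick 4: 8 + 1 = 9
  USB stick 5: 6 + 3 = 9
  USB stick 6: 5 + 5 = 10
  USB stick 7: 3 = 3
This matches the lower bound, so 7 is optimal.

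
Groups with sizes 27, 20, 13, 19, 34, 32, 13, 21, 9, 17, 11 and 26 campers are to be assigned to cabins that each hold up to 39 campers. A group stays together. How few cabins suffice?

7

Total = 34 + 32 + 27 + 26 + 21 + 20 + 19 + 17 + 13 + 13 + 11 + 9 = 242 campers.
Lower bound: ⌈242/39⌉ = 7 cabins.
A packing using 7 cabins:
  cabin 1: 34 = 34
  cabin 2: 32 = 32
  cabin 3: 27 + 11 = 38
  cabin 4: 26 + 13 = 39
  cabin 5: 21 + 17 = 38
  cabin 6: 20 + 19 = 39
  cabin 7: 13 + 9 = 22
This matches the lower bound, so 7 is optimal.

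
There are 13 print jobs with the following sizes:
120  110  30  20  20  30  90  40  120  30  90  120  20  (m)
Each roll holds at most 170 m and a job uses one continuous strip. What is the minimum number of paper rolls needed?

6

Total = 120 + 120 + 120 + 110 + 90 + 90 + 40 + 30 + 30 + 30 + 20 + 20 + 20 = 840 m.
Lower bound: ⌈840/170⌉ = 5 paper rolls.
Also, 6 print jobs each exceed 85 m, and no two of those can share a roll, so at least 6 paper rolls are needed.
A packing using 6 paper rolls:
  roll 1: 120 + 40 = 160
  roll 2: 120 + 30 + 20 = 170
  roll 3: 120 + 30 + 20 = 170
  roll 4: 110 + 30 + 20 = 160
  roll 5: 90 = 90
  roll 6: 90 = 90
This matches the lower bound, so 6 is optimal.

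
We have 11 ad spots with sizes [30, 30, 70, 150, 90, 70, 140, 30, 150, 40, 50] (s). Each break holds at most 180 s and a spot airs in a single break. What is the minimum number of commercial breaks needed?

Total = 150 + 150 + 140 + 90 + 70 + 70 + 50 + 40 + 30 + 30 + 30 = 850 s.
Lower bound: ⌈850/180⌉ = 5 commercial breaks.
A packing using 5 commercial breaks:
  break 1: 150 + 30 = 180
  break 2: 150 + 30 = 180
  break 3: 140 + 40 = 180
  break 4: 90 + 70 = 160
  break 5: 70 + 50 + 30 = 150
This matches the lower bound, so 5 is optimal.

5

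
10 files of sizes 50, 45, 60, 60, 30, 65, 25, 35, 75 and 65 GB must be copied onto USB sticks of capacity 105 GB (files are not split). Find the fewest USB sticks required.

6

Total = 75 + 65 + 65 + 60 + 60 + 50 + 45 + 35 + 30 + 25 = 510 GB.
Lower bound: ⌈510/105⌉ = 5 USB sticks.
A packing using 6 USB sticks:
  USB stick 1: 75 + 30 = 105
  USB stick 2: 65 + 35 = 100
  USB stick 3: 65 + 25 = 90
  USB stick 4: 60 + 45 = 105
  USB stick 5: 60 = 60
  USB stick 6: 50 = 50
No arrangement into 5 USB sticks stays within capacity, so 6 is optimal.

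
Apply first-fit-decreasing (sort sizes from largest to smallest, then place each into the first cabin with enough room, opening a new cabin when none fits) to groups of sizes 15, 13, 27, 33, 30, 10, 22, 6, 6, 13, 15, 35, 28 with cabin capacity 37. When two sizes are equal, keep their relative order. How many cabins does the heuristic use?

8

Sorted descending: 35, 33, 30, 28, 27, 22, 15, 15, 13, 13, 10, 6, 6.
  35 → cabin 1 (new)  [load 35/37]
  33 → cabin 2 (new)  [load 33/37]
  30 → cabin 3 (new)  [load 30/37]
  28 → cabin 4 (new)  [load 28/37]
  27 → cabin 5 (new)  [load 27/37]
  22 → cabin 6 (new)  [load 22/37]
  15 → cabin 6  [load 37/37]
  15 → cabin 7 (new)  [load 15/37]
  13 → cabin 7  [load 28/37]
  13 → cabin 8 (new)  [load 13/37]
  10 → cabin 5  [load 37/37]
  6 → cabin 3  [load 36/37]
  6 → cabin 4  [load 34/37]
8 cabins opened.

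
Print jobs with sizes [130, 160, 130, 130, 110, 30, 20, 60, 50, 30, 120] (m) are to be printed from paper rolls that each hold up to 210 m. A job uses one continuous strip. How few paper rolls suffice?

Total = 160 + 130 + 130 + 130 + 120 + 110 + 60 + 50 + 30 + 30 + 20 = 970 m.
Lower bound: ⌈970/210⌉ = 5 paper rolls.
Also, 6 print jobs each exceed 105 m, and no two of those can share a roll, so at least 6 paper rolls are needed.
A packing using 6 paper rolls:
  roll 1: 160 + 50 = 210
  roll 2: 130 + 60 + 20 = 210
  roll 3: 130 + 30 + 30 = 190
  roll 4: 130 = 130
  roll 5: 120 = 120
  roll 6: 110 = 110
This matches the lower bound, so 6 is optimal.

6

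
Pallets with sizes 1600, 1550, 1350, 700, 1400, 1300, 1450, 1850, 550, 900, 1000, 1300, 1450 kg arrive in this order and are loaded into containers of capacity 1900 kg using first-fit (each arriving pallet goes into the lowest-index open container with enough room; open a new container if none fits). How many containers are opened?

  1600 → container 1 (new)  [load 1600/1900]
  1550 → container 2 (new)  [load 1550/1900]
  1350 → container 3 (new)  [load 1350/1900]
  700 → container 4 (new)  [load 700/1900]
  1400 → container 5 (new)  [load 1400/1900]
  1300 → container 6 (new)  [load 1300/1900]
  1450 → container 7 (new)  [load 1450/1900]
  1850 → container 8 (new)  [load 1850/1900]
  550 → container 3  [load 1900/1900]
  900 → container 4  [load 1600/1900]
  1000 → container 9 (new)  [load 1000/1900]
  1300 → container 10 (new)  [load 1300/1900]
  1450 → container 11 (new)  [load 1450/1900]
11 containers opened.

11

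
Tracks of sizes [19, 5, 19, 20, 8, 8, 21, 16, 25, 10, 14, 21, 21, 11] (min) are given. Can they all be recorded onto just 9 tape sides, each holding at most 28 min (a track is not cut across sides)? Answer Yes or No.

Yes

A valid assignment using 9 tape sides:
  side 1: 25 = 25
  side 2: 21 + 5 = 26
  side 3: 21 = 21
  side 4: 21 = 21
  side 5: 20 + 8 = 28
  side 6: 19 + 8 = 27
  side 7: 19 = 19
  side 8: 16 + 11 = 27
  side 9: 14 + 10 = 24
Every load is within 28 min, so 9 tape sides suffice.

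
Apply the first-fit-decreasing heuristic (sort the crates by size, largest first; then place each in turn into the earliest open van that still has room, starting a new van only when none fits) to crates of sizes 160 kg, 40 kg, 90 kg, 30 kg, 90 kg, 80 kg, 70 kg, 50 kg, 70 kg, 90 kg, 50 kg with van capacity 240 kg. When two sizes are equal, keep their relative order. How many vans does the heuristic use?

4

Sorted descending: 160, 90, 90, 90, 80, 70, 70, 50, 50, 40, 30.
  160 → van 1 (new)  [load 160/240]
  90 → van 2 (new)  [load 90/240]
  90 → van 2  [load 180/240]
  90 → van 3 (new)  [load 90/240]
  80 → van 1  [load 240/240]
  70 → van 3  [load 160/240]
  70 → van 3  [load 230/240]
  50 → van 2  [load 230/240]
  50 → van 4 (new)  [load 50/240]
  40 → van 4  [load 90/240]
  30 → van 4  [load 120/240]
4 vans opened.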